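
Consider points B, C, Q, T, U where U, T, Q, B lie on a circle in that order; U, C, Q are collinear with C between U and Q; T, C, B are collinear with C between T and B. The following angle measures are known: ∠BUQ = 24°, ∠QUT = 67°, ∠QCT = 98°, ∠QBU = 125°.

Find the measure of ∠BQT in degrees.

1. ∠BTQ = 24°  [same arc QB]
2. ∠QBT = 67°  [same arc TQ]
3. ∠BQT = 89°  [△TQB]

∠BQT = 89°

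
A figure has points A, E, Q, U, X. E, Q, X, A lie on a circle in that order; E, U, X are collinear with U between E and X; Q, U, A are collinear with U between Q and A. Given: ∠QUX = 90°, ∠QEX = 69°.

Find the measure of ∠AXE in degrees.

1. ∠AUE = 90°  [vertical angles at U]
2. ∠QAX = 69°  [same arc QX]
3. ∠AUX = 90°  [linear pair at U on EX]
4. ∠AXE = 21°  [△XUA]

∠AXE = 21°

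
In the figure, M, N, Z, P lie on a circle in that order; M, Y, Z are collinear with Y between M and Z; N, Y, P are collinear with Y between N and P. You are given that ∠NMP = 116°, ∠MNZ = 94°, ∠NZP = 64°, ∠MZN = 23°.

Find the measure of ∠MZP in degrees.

∠MZP = 41°

1. ∠MPN = 23°  [same arc MN]
2. ∠MNP = 41°  [△MNP]
3. ∠MZP = 41°  [same arc MP]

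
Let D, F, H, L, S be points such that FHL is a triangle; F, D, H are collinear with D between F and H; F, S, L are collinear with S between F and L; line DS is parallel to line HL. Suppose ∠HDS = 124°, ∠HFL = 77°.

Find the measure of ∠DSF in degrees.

∠DSF = 47°

1. ∠FDS = 56°  [linear pair at D on FH]
2. ∠DFS = 77°  [D on FH, S on FL]
3. ∠DSF = 47°  [△FDS]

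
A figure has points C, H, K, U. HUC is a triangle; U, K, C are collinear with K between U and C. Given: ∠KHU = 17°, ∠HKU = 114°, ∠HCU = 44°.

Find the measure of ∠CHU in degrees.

∠CHU = 87°

1. ∠HUK = 49°  [△HUK]
2. ∠CUH = 49°  [K on ray UC]
3. ∠CHU = 87°  [△HUC]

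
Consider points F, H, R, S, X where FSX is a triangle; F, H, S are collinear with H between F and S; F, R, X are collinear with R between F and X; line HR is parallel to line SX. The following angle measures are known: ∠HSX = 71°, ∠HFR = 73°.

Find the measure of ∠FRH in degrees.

∠FRH = 36°

1. ∠FSX = 71°  [H on ray SF]
2. ∠SFX = 73°  [H on FS, R on FX]
3. ∠FXS = 36°  [△FSX]
4. ∠FRH = 36°  [HR∥SX, corresponding at R]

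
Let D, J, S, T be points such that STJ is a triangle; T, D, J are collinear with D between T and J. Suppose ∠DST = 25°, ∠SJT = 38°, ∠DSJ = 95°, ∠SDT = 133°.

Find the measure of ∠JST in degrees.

∠JST = 120°

1. ∠DTS = 22°  [△STD]
2. ∠JTS = 22°  [D on ray TJ]
3. ∠JST = 120°  [△STJ]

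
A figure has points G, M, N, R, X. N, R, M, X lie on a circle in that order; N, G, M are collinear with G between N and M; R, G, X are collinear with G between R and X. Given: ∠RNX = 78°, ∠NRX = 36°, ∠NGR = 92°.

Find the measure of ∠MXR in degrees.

∠MXR = 52°

1. ∠NMX = 36°  [same arc NX]
2. ∠MGX = 92°  [vertical angles at G]
3. ∠MXR = 52°  [△MGX]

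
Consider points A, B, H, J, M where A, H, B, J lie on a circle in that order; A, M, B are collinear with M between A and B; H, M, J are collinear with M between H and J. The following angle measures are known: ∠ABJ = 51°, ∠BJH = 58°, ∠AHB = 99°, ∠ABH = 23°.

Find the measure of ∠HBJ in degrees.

∠HBJ = 74°

1. ∠AHJ = 51°  [same arc AJ]
2. ∠AJH = 23°  [same arc AH]
3. ∠HAJ = 106°  [△AHJ]
4. ∠HBJ = 74°  [cyclic AHBJ, opposite ∠A+∠B]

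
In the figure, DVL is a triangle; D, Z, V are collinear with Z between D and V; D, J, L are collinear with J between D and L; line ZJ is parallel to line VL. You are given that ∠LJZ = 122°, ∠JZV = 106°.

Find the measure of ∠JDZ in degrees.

1. ∠DJZ = 58°  [linear pair at J on DL]
2. ∠DZJ = 74°  [linear pair at Z on DV]
3. ∠JDZ = 48°  [△DZJ]

∠JDZ = 48°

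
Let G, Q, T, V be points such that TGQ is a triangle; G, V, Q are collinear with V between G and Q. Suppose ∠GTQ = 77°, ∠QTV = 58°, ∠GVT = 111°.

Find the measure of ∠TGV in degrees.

1. ∠QVT = 69°  [linear pair at V on GQ]
2. ∠TQV = 53°  [△TVQ]
3. ∠GQT = 53°  [V on ray QG]
4. ∠QGT = 50°  [△TGQ]
5. ∠TGV = 50°  [V on ray GQ]

∠TGV = 50°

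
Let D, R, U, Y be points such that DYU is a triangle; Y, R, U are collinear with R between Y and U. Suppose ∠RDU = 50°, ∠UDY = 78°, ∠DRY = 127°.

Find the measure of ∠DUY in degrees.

∠DUY = 77°

1. ∠DRU = 53°  [linear pair at R on YU]
2. ∠DUR = 77°  [△DRU]
3. ∠DUY = 77°  [R on ray UY]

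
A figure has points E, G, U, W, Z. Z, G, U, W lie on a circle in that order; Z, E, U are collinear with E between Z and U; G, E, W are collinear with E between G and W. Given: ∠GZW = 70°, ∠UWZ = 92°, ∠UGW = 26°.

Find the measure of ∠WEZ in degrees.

∠WEZ = 106°

1. ∠GUW = 110°  [cyclic ZGUW, opposite ∠Z+∠U]
2. ∠UZW = 26°  [same arc UW]
3. ∠GWU = 44°  [△GUW]
4. ∠WUZ = 62°  [△ZUW]
5. ∠UEW = 74°  [△UEW]
6. ∠WEZ = 106°  [linear pair at E on ZU]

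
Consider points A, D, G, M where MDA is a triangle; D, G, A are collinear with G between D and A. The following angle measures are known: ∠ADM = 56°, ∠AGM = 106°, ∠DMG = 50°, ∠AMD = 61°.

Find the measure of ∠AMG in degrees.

1. ∠DAM = 63°  [△MDA]
2. ∠GAM = 63°  [G on ray AD]
3. ∠AMG = 11°  [△MGA]

∠AMG = 11°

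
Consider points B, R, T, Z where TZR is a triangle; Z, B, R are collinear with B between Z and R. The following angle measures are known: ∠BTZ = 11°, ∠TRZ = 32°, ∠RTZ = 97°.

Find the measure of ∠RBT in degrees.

1. ∠RZT = 51°  [△TZR]
2. ∠BZT = 51°  [B on ray ZR]
3. ∠TBZ = 118°  [△TZB]
4. ∠RBT = 62°  [linear pair at B on ZR]

∠RBT = 62°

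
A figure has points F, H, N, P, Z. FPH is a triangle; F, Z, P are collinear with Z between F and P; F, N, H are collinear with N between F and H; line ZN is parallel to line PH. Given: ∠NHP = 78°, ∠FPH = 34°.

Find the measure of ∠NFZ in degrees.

∠NFZ = 68°

1. ∠FHP = 78°  [N on ray HF]
2. ∠HFP = 68°  [△FPH]
3. ∠NFZ = 68°  [Z on FP, N on FH]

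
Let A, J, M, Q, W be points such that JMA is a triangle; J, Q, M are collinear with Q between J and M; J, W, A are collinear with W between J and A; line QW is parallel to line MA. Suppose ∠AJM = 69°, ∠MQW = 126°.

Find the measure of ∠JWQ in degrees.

1. ∠QJW = 69°  [Q on JM, W on JA]
2. ∠JQW = 54°  [linear pair at Q on JM]
3. ∠JWQ = 57°  [△JQW]

∠JWQ = 57°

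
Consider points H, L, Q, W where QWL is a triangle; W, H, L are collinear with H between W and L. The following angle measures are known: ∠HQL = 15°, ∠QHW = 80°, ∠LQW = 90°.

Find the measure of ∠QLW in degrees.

∠QLW = 65°

1. ∠LHQ = 100°  [linear pair at H on WL]
2. ∠HLQ = 65°  [△QHL]
3. ∠QLW = 65°  [H on ray LW]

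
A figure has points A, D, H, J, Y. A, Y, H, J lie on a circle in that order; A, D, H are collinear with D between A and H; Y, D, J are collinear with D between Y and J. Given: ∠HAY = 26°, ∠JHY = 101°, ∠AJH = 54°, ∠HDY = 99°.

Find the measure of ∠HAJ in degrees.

1. ∠HJY = 26°  [same arc YH]
2. ∠HYJ = 53°  [△YHJ]
3. ∠HAJ = 53°  [same arc HJ]

∠HAJ = 53°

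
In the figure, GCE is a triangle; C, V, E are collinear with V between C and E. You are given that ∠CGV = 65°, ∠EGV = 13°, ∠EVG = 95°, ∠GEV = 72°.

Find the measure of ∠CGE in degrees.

∠CGE = 78°

1. ∠CVG = 85°  [linear pair at V on CE]
2. ∠CEG = 72°  [V on ray EC]
3. ∠GCV = 30°  [△GCV]
4. ∠ECG = 30°  [V on ray CE]
5. ∠CGE = 78°  [△GCE]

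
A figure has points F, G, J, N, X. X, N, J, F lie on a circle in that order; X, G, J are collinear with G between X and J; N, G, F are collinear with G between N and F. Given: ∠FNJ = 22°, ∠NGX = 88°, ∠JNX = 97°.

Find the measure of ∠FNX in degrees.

1. ∠FXJ = 22°  [same arc JF]
2. ∠JFX = 83°  [cyclic XNJF, opposite ∠N+∠F]
3. ∠FJX = 75°  [△XJF]
4. ∠FNX = 75°  [same arc XF]

∠FNX = 75°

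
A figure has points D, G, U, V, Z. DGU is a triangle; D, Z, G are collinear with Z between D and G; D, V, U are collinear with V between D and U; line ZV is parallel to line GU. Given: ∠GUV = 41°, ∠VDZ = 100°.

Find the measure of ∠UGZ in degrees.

1. ∠DUG = 41°  [V on ray UD]
2. ∠GDU = 100°  [Z on DG, V on DU]
3. ∠DGU = 39°  [△DGU]
4. ∠UGZ = 39°  [Z on ray GD]

∠UGZ = 39°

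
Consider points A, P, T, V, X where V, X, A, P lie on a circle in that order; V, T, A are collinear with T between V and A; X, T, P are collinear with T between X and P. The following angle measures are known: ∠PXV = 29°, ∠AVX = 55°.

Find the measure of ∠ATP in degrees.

1. ∠PAV = 29°  [same arc VP]
2. ∠APX = 55°  [same arc XA]
3. ∠ATP = 96°  [△ATP]

∠ATP = 96°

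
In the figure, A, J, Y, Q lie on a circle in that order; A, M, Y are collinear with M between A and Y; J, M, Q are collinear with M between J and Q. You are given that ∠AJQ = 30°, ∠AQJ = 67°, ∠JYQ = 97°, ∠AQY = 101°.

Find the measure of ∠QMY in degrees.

1. ∠AYQ = 30°  [same arc AQ]
2. ∠QAY = 49°  [△AYQ]
3. ∠AMQ = 64°  [△AMQ]
4. ∠QMY = 116°  [linear pair at M on AY]

∠QMY = 116°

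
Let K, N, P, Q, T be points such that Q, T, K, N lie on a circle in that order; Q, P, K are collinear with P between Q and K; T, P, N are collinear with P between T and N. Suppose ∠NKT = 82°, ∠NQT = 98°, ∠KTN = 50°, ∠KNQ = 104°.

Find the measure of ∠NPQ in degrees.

∠NPQ = 74°

1. ∠KNT = 48°  [△TKN]
2. ∠KQN = 50°  [same arc KN]
3. ∠NKQ = 26°  [△QKN]
4. ∠KPN = 106°  [△KPN]
5. ∠NPQ = 74°  [linear pair at P on QK]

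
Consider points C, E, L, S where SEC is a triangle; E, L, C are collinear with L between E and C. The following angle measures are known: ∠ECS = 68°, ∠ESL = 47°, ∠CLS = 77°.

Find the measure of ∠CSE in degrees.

∠CSE = 82°

1. ∠ELS = 103°  [linear pair at L on EC]
2. ∠LES = 30°  [△SEL]
3. ∠CES = 30°  [L on ray EC]
4. ∠CSE = 82°  [△SEC]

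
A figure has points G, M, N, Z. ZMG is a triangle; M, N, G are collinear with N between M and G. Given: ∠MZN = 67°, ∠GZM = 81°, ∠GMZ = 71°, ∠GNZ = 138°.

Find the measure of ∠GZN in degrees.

1. ∠MGZ = 28°  [△ZMG]
2. ∠NGZ = 28°  [N on ray GM]
3. ∠GZN = 14°  [△ZNG]

∠GZN = 14°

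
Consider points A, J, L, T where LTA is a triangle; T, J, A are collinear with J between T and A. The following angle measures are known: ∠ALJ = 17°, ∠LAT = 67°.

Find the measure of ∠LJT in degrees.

1. ∠JAL = 67°  [J on ray AT]
2. ∠AJL = 96°  [△LJA]
3. ∠LJT = 84°  [linear pair at J on TA]

∠LJT = 84°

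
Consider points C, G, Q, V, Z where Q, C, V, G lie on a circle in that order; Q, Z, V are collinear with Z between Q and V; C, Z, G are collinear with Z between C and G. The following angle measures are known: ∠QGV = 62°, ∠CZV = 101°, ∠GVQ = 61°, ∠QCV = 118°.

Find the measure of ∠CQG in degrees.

∠CQG = 97°

1. ∠GQV = 57°  [△QVG]
2. ∠GZQ = 101°  [vertical angles at Z]
3. ∠GCQ = 61°  [same arc QG]
4. ∠CGQ = 22°  [△QZG]
5. ∠CQG = 97°  [△QCG]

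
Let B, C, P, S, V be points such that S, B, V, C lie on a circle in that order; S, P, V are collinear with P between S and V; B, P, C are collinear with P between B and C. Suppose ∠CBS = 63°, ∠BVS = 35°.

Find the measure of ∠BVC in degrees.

1. ∠BCS = 35°  [same arc SB]
2. ∠BSC = 82°  [△SBC]
3. ∠BVC = 98°  [cyclic SBVC, opposite ∠S+∠V]

∠BVC = 98°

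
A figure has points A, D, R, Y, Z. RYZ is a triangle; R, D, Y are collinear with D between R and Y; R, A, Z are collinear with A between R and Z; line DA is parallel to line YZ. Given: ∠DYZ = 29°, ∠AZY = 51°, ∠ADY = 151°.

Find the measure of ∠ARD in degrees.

∠ARD = 100°

1. ∠RZY = 51°  [A on ray ZR]
2. ∠ADR = 29°  [linear pair at D on RY]
3. ∠DAR = 51°  [DA∥YZ, corresponding at A]
4. ∠ARD = 100°  [△RDA]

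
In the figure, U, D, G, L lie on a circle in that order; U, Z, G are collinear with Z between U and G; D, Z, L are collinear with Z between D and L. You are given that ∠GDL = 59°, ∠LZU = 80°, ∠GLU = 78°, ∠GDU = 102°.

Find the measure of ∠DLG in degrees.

∠DLG = 37°

1. ∠GUL = 59°  [same arc GL]
2. ∠GZL = 100°  [linear pair at Z on UG]
3. ∠LGU = 43°  [△UGL]
4. ∠DLG = 37°  [△GZL]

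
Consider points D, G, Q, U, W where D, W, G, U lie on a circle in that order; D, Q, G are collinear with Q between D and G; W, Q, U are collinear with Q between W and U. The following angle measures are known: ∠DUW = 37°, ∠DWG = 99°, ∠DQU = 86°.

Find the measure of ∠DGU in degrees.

1. ∠GDU = 57°  [△DQU]
2. ∠DUG = 81°  [cyclic DWGU, opposite ∠W+∠U]
3. ∠DGU = 42°  [△DGU]

∠DGU = 42°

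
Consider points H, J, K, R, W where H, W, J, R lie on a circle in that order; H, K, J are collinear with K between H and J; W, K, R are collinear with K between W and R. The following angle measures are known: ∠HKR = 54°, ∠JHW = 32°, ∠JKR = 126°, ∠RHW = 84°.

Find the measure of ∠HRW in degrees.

1. ∠HKW = 126°  [vertical angles at K]
2. ∠HWR = 22°  [△HKW]
3. ∠HRW = 74°  [△HWR]

∠HRW = 74°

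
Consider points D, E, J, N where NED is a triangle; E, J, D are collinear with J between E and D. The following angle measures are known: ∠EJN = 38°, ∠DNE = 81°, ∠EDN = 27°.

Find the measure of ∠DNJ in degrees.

∠DNJ = 11°

1. ∠DJN = 142°  [linear pair at J on ED]
2. ∠JDN = 27°  [J on ray DE]
3. ∠DNJ = 11°  [△NJD]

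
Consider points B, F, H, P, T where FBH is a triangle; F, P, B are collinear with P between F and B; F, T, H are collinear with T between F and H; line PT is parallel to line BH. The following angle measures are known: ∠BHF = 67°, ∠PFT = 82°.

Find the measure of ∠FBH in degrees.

1. ∠FTP = 67°  [PT∥BH, corresponding at T]
2. ∠FPT = 31°  [△FPT]
3. ∠FBH = 31°  [PT∥BH, corresponding at P]

∠FBH = 31°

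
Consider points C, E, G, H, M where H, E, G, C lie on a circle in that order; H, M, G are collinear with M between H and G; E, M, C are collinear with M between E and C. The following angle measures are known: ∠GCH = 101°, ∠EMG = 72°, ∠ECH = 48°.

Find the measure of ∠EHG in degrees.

1. ∠GEH = 79°  [cyclic HEGC, opposite ∠E+∠C]
2. ∠EGH = 48°  [same arc HE]
3. ∠EHG = 53°  [△HEG]

∠EHG = 53°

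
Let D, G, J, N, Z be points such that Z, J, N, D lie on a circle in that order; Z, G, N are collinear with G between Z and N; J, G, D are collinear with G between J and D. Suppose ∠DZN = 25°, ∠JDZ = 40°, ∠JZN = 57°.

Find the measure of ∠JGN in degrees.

1. ∠DJN = 25°  [same arc ND]
2. ∠JNZ = 40°  [same arc ZJ]
3. ∠JGN = 115°  [△JGN]

∠JGN = 115°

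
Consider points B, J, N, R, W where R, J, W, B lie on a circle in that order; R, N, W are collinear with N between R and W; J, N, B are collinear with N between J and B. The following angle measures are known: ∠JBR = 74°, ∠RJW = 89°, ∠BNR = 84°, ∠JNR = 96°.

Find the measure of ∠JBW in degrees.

∠JBW = 17°

1. ∠JWR = 74°  [same arc RJ]
2. ∠JRW = 17°  [△RJW]
3. ∠JBW = 17°  [same arc JW]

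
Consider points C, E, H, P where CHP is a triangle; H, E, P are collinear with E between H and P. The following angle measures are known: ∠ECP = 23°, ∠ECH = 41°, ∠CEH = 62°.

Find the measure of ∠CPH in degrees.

1. ∠CEP = 118°  [linear pair at E on HP]
2. ∠CPE = 39°  [△CEP]
3. ∠CPH = 39°  [E on ray PH]

∠CPH = 39°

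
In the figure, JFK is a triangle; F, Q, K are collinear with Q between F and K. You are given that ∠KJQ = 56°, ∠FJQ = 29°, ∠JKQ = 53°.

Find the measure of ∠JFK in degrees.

1. ∠JQK = 71°  [△JQK]
2. ∠FQJ = 109°  [linear pair at Q on FK]
3. ∠JFQ = 42°  [△JFQ]
4. ∠JFK = 42°  [Q on ray FK]

∠JFK = 42°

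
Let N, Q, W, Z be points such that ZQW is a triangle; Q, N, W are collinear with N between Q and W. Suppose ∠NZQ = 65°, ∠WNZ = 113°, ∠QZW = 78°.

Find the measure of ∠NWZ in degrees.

∠NWZ = 54°

1. ∠QNZ = 67°  [linear pair at N on QW]
2. ∠NQZ = 48°  [△ZQN]
3. ∠WQZ = 48°  [N on ray QW]
4. ∠QWZ = 54°  [△ZQW]
5. ∠NWZ = 54°  [N on ray WQ]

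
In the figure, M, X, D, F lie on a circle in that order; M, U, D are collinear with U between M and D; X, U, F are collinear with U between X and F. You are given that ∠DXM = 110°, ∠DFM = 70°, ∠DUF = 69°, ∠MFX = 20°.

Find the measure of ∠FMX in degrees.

∠FMX = 99°

1. ∠MUX = 69°  [vertical angles at U]
2. ∠MDX = 20°  [same arc MX]
3. ∠DMX = 50°  [△MXD]
4. ∠FXM = 61°  [△MUX]
5. ∠FMX = 99°  [△MXF]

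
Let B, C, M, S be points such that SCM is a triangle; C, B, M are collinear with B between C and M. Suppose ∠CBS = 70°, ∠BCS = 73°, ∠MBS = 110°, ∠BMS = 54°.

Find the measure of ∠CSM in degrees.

∠CSM = 53°

1. ∠MCS = 73°  [B on ray CM]
2. ∠CMS = 54°  [B on ray MC]
3. ∠CSM = 53°  [△SCM]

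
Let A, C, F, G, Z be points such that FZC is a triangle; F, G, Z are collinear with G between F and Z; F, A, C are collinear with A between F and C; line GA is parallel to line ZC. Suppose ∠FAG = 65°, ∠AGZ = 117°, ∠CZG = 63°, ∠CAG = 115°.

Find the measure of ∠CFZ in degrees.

1. ∠FCZ = 65°  [GA∥ZC, corresponding at A]
2. ∠CZF = 63°  [G on ray ZF]
3. ∠CFZ = 52°  [△FZC]

∠CFZ = 52°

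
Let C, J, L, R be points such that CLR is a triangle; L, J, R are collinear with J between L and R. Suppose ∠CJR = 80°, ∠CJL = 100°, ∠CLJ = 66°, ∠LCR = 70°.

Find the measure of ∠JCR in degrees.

∠JCR = 56°

1. ∠CLR = 66°  [J on ray LR]
2. ∠CRL = 44°  [△CLR]
3. ∠CRJ = 44°  [J on ray RL]
4. ∠JCR = 56°  [△CJR]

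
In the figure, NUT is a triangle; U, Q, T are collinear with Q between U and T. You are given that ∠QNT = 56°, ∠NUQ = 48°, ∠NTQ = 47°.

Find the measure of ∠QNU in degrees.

∠QNU = 29°

1. ∠NQT = 77°  [△NQT]
2. ∠NQU = 103°  [linear pair at Q on UT]
3. ∠QNU = 29°  [△NUQ]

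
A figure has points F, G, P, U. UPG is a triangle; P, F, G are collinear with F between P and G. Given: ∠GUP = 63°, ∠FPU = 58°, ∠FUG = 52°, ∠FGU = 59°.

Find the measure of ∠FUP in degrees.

∠FUP = 11°

1. ∠GFU = 69°  [△UFG]
2. ∠PFU = 111°  [linear pair at F on PG]
3. ∠FUP = 11°  [△UPF]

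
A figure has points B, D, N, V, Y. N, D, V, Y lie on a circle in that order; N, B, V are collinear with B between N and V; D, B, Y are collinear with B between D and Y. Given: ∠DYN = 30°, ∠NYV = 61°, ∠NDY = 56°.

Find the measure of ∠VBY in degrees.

∠VBY = 93°

1. ∠DVN = 30°  [same arc ND]
2. ∠NDV = 119°  [cyclic NDVY, opposite ∠D+∠Y]
3. ∠NVY = 56°  [same arc NY]
4. ∠DNV = 31°  [△NDV]
5. ∠DYV = 31°  [same arc DV]
6. ∠VBY = 93°  [△VBY]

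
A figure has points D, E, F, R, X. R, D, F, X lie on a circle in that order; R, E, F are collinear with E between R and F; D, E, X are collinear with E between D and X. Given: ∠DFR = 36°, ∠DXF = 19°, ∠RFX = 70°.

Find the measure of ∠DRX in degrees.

1. ∠DXR = 36°  [same arc RD]
2. ∠RDX = 70°  [same arc RX]
3. ∠DRX = 74°  [△RDX]

∠DRX = 74°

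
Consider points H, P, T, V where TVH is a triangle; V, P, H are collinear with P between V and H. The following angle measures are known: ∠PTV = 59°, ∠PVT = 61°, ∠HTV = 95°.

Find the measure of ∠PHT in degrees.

∠PHT = 24°

1. ∠HVT = 61°  [P on ray VH]
2. ∠THV = 24°  [△TVH]
3. ∠PHT = 24°  [P on ray HV]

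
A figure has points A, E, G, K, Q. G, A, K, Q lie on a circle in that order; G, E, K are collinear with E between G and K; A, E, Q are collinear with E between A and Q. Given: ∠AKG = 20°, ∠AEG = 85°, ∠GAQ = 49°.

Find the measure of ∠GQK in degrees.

1. ∠AGK = 46°  [△GEA]
2. ∠GAK = 114°  [△GAK]
3. ∠GQK = 66°  [cyclic GAKQ, opposite ∠A+∠Q]

∠GQK = 66°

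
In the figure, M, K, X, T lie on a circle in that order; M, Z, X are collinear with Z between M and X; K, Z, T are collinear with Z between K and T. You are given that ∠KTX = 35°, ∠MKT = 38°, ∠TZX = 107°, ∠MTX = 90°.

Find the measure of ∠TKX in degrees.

∠TKX = 52°

1. ∠MXT = 38°  [△XZT]
2. ∠TMX = 52°  [△MXT]
3. ∠TKX = 52°  [same arc XT]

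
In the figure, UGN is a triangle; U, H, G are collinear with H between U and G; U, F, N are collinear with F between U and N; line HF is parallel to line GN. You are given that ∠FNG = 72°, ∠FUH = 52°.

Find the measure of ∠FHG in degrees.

∠FHG = 124°

1. ∠GNU = 72°  [F on ray NU]
2. ∠GUN = 52°  [H on UG, F on UN]
3. ∠NGU = 56°  [△UGN]
4. ∠FHU = 56°  [HF∥GN, corresponding at H]
5. ∠FHG = 124°  [linear pair at H on UG]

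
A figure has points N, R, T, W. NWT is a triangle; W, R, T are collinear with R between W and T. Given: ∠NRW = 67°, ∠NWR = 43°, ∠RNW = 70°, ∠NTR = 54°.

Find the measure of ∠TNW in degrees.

∠TNW = 83°

1. ∠NWT = 43°  [R on ray WT]
2. ∠NTW = 54°  [R on ray TW]
3. ∠TNW = 83°  [△NWT]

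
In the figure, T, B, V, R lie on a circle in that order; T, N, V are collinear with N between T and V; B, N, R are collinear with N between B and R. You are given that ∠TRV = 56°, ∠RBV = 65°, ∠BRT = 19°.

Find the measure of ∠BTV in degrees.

∠BTV = 37°

1. ∠TBV = 124°  [cyclic TBVR, opposite ∠B+∠R]
2. ∠BVT = 19°  [same arc TB]
3. ∠BTV = 37°  [△TBV]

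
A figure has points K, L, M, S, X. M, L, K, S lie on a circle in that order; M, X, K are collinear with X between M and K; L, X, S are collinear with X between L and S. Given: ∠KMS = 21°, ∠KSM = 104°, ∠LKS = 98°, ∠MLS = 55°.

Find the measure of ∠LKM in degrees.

∠LKM = 43°

1. ∠LMS = 82°  [cyclic MLKS, opposite ∠M+∠K]
2. ∠LSM = 43°  [△MLS]
3. ∠LKM = 43°  [same arc ML]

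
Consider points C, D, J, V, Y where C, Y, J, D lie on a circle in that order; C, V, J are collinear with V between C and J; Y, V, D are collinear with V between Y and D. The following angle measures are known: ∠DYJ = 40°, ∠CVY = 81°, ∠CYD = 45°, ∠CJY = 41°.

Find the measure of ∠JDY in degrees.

1. ∠DVJ = 81°  [vertical angles at V]
2. ∠CJD = 45°  [same arc CD]
3. ∠JDY = 54°  [△JVD]

∠JDY = 54°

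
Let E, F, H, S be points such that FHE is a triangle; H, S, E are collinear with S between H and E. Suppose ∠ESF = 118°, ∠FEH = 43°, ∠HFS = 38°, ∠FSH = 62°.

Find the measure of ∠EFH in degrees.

∠EFH = 57°

1. ∠FHS = 80°  [△FHS]
2. ∠EHF = 80°  [S on ray HE]
3. ∠EFH = 57°  [△FHE]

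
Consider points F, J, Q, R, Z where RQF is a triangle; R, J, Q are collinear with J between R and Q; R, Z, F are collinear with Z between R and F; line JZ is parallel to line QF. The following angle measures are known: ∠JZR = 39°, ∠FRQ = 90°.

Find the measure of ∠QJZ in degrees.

∠QJZ = 129°

1. ∠QFR = 39°  [JZ∥QF, corresponding at Z]
2. ∠FQR = 51°  [△RQF]
3. ∠RJZ = 51°  [JZ∥QF, corresponding at J]
4. ∠QJZ = 129°  [linear pair at J on RQ]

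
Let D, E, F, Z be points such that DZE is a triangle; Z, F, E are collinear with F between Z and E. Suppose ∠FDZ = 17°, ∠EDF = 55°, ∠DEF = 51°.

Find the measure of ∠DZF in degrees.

1. ∠DFE = 74°  [△DFE]
2. ∠DFZ = 106°  [linear pair at F on ZE]
3. ∠DZF = 57°  [△DZF]

∠DZF = 57°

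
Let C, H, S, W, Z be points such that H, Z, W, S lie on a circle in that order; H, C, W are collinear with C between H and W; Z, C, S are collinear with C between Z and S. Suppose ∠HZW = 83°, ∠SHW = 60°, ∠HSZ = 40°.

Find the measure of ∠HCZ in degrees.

1. ∠SZW = 60°  [same arc WS]
2. ∠HWZ = 40°  [same arc HZ]
3. ∠WCZ = 80°  [△ZCW]
4. ∠HCZ = 100°  [linear pair at C on HW]

∠HCZ = 100°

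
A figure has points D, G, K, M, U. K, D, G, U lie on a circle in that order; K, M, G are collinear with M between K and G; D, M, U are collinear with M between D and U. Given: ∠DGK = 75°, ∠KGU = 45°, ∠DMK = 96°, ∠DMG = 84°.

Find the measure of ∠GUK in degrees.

1. ∠DUK = 75°  [same arc KD]
2. ∠KMU = 84°  [vertical angles at M]
3. ∠GKU = 21°  [△KMU]
4. ∠GUK = 114°  [△KGU]

∠GUK = 114°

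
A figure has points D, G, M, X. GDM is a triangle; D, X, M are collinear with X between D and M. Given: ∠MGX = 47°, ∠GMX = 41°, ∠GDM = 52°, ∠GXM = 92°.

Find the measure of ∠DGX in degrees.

1. ∠GDX = 52°  [X on ray DM]
2. ∠DXG = 88°  [linear pair at X on DM]
3. ∠DGX = 40°  [△GDX]

∠DGX = 40°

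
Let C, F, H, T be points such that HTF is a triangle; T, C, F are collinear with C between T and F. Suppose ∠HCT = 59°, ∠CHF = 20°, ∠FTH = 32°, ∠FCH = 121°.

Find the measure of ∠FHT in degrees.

∠FHT = 109°

1. ∠CFH = 39°  [△HCF]
2. ∠HFT = 39°  [C on ray FT]
3. ∠FHT = 109°  [△HTF]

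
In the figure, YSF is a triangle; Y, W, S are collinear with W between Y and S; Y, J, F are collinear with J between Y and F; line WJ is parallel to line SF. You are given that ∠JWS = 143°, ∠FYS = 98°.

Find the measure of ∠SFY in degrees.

1. ∠JWY = 37°  [linear pair at W on YS]
2. ∠JYW = 98°  [W on YS, J on YF]
3. ∠WJY = 45°  [△YWJ]
4. ∠SFY = 45°  [WJ∥SF, corresponding at J]

∠SFY = 45°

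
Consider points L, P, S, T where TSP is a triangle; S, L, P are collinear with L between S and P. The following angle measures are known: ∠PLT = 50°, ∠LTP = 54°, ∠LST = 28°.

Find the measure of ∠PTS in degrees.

∠PTS = 76°

1. ∠LPT = 76°  [△TLP]
2. ∠PST = 28°  [L on ray SP]
3. ∠SPT = 76°  [L on ray PS]
4. ∠PTS = 76°  [△TSP]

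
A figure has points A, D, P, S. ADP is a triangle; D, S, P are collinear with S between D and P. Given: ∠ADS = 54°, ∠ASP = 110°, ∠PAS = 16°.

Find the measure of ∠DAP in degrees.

1. ∠ADP = 54°  [S on ray DP]
2. ∠APS = 54°  [△ASP]
3. ∠APD = 54°  [S on ray PD]
4. ∠DAP = 72°  [△ADP]

∠DAP = 72°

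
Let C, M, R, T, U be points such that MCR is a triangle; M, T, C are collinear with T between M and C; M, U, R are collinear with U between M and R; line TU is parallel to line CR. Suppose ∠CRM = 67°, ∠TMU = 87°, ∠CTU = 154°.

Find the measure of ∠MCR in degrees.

1. ∠MUT = 67°  [TU∥CR, corresponding at U]
2. ∠MTU = 26°  [△MTU]
3. ∠MCR = 26°  [TU∥CR, corresponding at T]

∠MCR = 26°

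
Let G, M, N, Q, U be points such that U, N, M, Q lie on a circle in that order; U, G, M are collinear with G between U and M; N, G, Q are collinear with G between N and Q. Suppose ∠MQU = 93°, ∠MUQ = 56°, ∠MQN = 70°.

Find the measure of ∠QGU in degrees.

1. ∠QMU = 31°  [△UMQ]
2. ∠MGQ = 79°  [△MGQ]
3. ∠QGU = 101°  [linear pair at G on UM]

∠QGU = 101°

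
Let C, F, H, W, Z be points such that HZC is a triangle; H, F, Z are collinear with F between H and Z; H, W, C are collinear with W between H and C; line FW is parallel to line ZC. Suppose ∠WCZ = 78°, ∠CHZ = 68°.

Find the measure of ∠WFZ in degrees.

∠WFZ = 146°

1. ∠HCZ = 78°  [W on ray CH]
2. ∠CZH = 34°  [△HZC]
3. ∠HFW = 34°  [FW∥ZC, corresponding at F]
4. ∠WFZ = 146°  [linear pair at F on HZ]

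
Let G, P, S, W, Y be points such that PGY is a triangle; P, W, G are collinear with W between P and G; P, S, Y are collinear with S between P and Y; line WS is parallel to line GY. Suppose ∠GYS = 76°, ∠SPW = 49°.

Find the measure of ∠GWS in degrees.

∠GWS = 125°

1. ∠GYP = 76°  [S on ray YP]
2. ∠GPY = 49°  [W on PG, S on PY]
3. ∠PGY = 55°  [△PGY]
4. ∠PWS = 55°  [WS∥GY, corresponding at W]
5. ∠GWS = 125°  [linear pair at W on PG]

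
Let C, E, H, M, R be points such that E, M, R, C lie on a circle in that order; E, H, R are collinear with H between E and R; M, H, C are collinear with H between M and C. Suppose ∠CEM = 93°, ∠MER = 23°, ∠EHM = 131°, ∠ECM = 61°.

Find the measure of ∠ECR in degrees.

1. ∠CRM = 87°  [cyclic EMRC, opposite ∠E+∠R]
2. ∠CME = 26°  [△EMC]
3. ∠MCR = 23°  [same arc MR]
4. ∠CMR = 70°  [△MRC]
5. ∠CRE = 26°  [same arc EC]
6. ∠CER = 70°  [same arc RC]
7. ∠ECR = 84°  [△ERC]

∠ECR = 84°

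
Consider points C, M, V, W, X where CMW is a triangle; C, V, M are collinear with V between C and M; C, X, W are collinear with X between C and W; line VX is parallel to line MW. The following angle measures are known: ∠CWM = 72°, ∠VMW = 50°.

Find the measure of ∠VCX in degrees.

∠VCX = 58°

1. ∠CMW = 50°  [V on ray MC]
2. ∠MCW = 58°  [△CMW]
3. ∠VCX = 58°  [V on CM, X on CW]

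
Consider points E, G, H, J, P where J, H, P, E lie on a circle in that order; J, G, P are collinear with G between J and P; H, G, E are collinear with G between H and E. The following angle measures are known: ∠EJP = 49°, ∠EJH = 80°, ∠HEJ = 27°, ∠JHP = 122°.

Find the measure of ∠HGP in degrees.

1. ∠EHP = 49°  [same arc PE]
2. ∠HPJ = 27°  [same arc JH]
3. ∠HGP = 104°  [△HGP]

∠HGP = 104°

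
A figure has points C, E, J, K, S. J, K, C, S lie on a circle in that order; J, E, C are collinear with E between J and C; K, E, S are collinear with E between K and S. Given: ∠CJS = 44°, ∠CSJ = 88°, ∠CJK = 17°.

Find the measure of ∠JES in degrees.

1. ∠CKS = 44°  [same arc CS]
2. ∠CKJ = 92°  [cyclic JKCS, opposite ∠K+∠S]
3. ∠JCK = 71°  [△JKC]
4. ∠CEK = 65°  [△KEC]
5. ∠JES = 65°  [vertical angles at E]

∠JES = 65°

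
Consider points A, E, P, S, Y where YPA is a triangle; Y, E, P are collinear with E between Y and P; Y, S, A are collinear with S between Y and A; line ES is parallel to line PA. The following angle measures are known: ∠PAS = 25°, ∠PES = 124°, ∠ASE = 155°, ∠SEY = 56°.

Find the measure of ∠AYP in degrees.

∠AYP = 99°

1. ∠PAY = 25°  [S on ray AY]
2. ∠APY = 56°  [ES∥PA, corresponding at E]
3. ∠AYP = 99°  [△YPA]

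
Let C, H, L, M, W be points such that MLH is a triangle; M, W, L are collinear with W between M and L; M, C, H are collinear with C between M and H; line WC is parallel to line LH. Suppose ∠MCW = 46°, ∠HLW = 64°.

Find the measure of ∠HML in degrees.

1. ∠LHM = 46°  [WC∥LH, corresponding at C]
2. ∠HLM = 64°  [W on ray LM]
3. ∠HML = 70°  [△MLH]

∠HML = 70°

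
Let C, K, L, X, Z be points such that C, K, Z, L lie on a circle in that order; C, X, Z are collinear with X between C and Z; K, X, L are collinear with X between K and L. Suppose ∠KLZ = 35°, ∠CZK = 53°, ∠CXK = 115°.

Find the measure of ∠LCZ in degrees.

∠LCZ = 62°

1. ∠KCZ = 35°  [same arc KZ]
2. ∠CKZ = 92°  [△CKZ]
3. ∠LXZ = 115°  [vertical angles at X]
4. ∠CLZ = 88°  [cyclic CKZL, opposite ∠K+∠L]
5. ∠CZL = 30°  [△ZXL]
6. ∠LCZ = 62°  [△CZL]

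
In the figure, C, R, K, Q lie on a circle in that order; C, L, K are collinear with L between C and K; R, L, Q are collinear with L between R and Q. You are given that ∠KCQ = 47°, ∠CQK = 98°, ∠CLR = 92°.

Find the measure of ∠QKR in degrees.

1. ∠KRQ = 47°  [same arc KQ]
2. ∠CKQ = 35°  [△CKQ]
3. ∠KLQ = 92°  [vertical angles at L]
4. ∠KQR = 53°  [△KLQ]
5. ∠QKR = 80°  [△RKQ]

∠QKR = 80°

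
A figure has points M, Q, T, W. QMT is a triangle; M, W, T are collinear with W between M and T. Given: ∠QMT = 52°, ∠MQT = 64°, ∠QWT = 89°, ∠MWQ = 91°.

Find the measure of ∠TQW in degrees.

∠TQW = 27°

1. ∠MTQ = 64°  [△QMT]
2. ∠QTW = 64°  [W on ray TM]
3. ∠TQW = 27°  [△QWT]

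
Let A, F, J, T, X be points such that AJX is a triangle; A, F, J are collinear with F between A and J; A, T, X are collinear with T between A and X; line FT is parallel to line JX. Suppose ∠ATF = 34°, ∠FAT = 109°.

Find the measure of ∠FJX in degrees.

1. ∠AFT = 37°  [△AFT]
2. ∠JFT = 143°  [linear pair at F on AJ]
3. ∠FJX = 37°  [FT∥JX, co-interior at J–F]

∠FJX = 37°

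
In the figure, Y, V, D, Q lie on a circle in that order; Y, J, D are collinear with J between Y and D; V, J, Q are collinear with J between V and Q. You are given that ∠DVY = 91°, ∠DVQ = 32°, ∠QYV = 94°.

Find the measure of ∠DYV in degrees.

1. ∠QDV = 86°  [cyclic YVDQ, opposite ∠Y+∠D]
2. ∠DQV = 62°  [△VDQ]
3. ∠DYV = 62°  [same arc VD]

∠DYV = 62°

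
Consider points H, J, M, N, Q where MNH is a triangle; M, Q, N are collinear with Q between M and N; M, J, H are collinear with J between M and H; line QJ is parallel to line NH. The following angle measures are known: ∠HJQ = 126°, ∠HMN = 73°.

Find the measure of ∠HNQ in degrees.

∠HNQ = 53°

1. ∠MJQ = 54°  [linear pair at J on MH]
2. ∠JMQ = 73°  [Q on MN, J on MH]
3. ∠JQM = 53°  [△MQJ]
4. ∠JQN = 127°  [linear pair at Q on MN]
5. ∠HNQ = 53°  [QJ∥NH, co-interior at N–Q]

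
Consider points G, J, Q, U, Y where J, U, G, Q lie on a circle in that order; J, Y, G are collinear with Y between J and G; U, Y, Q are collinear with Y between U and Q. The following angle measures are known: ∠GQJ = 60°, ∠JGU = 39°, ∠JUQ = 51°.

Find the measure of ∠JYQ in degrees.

∠JYQ = 72°

1. ∠JQU = 39°  [same arc JU]
2. ∠JGQ = 51°  [same arc JQ]
3. ∠GJQ = 69°  [△JGQ]
4. ∠JYQ = 72°  [△JYQ]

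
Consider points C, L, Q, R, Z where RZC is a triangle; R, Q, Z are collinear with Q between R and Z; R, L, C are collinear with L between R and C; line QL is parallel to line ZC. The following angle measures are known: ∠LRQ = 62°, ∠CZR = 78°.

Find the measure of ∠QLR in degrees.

∠QLR = 40°

1. ∠CRZ = 62°  [Q on RZ, L on RC]
2. ∠RCZ = 40°  [△RZC]
3. ∠QLR = 40°  [QL∥ZC, corresponding at L]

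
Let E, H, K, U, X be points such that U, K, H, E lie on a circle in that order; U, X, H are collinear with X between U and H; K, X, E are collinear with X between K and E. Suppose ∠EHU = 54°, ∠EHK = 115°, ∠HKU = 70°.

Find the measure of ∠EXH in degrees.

1. ∠EKU = 54°  [same arc UE]
2. ∠EUK = 65°  [cyclic UKHE, opposite ∠U+∠H]
3. ∠HEU = 110°  [cyclic UKHE, opposite ∠K+∠E]
4. ∠KEU = 61°  [△UKE]
5. ∠EUH = 16°  [△UHE]
6. ∠EXU = 103°  [△UXE]
7. ∠EXH = 77°  [linear pair at X on UH]

∠EXH = 77°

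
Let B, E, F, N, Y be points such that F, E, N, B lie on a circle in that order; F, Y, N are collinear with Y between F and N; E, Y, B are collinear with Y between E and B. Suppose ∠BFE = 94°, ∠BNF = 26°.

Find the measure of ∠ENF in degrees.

∠ENF = 60°

1. ∠BEF = 26°  [same arc FB]
2. ∠EBF = 60°  [△FEB]
3. ∠ENF = 60°  [same arc FE]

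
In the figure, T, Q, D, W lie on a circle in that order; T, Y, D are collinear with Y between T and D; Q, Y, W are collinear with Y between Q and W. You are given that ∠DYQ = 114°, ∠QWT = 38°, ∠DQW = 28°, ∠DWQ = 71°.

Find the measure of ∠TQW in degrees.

∠TQW = 43°

1. ∠QYT = 66°  [linear pair at Y on TD]
2. ∠DTQ = 71°  [same arc QD]
3. ∠TQW = 43°  [△TYQ]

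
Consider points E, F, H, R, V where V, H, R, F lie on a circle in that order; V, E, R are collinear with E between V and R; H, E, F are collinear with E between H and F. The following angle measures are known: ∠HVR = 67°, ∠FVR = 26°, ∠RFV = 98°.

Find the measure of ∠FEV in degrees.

1. ∠HFR = 67°  [same arc HR]
2. ∠FRV = 56°  [△VRF]
3. ∠FER = 57°  [△REF]
4. ∠FEV = 123°  [linear pair at E on VR]

∠FEV = 123°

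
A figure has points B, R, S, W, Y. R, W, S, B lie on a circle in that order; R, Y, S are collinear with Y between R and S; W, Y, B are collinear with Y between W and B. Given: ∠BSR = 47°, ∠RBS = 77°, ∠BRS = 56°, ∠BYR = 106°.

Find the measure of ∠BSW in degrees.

∠BSW = 65°

1. ∠BWR = 47°  [same arc RB]
2. ∠RBW = 18°  [△RYB]
3. ∠BRW = 115°  [△RWB]
4. ∠BSW = 65°  [cyclic RWSB, opposite ∠R+∠S]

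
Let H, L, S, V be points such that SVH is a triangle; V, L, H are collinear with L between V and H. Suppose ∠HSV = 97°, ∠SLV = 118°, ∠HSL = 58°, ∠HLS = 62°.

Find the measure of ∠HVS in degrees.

1. ∠LHS = 60°  [△SLH]
2. ∠SHV = 60°  [L on ray HV]
3. ∠HVS = 23°  [△SVH]

∠HVS = 23°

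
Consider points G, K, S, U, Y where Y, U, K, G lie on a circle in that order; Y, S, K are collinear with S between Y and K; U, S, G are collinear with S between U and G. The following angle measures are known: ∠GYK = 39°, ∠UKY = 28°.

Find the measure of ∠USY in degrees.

∠USY = 67°

1. ∠GUK = 39°  [same arc KG]
2. ∠KSU = 113°  [△USK]
3. ∠USY = 67°  [linear pair at S on YK]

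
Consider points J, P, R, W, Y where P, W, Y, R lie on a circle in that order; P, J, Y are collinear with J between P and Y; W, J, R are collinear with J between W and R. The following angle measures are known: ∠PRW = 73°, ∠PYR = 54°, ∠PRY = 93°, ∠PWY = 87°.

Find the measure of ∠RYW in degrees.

∠RYW = 127°

1. ∠PWR = 54°  [same arc PR]
2. ∠RPW = 53°  [△PWR]
3. ∠RYW = 127°  [cyclic PWYR, opposite ∠P+∠Y]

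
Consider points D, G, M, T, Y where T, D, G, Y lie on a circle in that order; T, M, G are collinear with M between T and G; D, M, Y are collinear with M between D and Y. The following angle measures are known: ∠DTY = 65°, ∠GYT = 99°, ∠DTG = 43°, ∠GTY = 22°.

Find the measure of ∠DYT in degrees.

∠DYT = 56°

1. ∠GDT = 81°  [cyclic TDGY, opposite ∠D+∠Y]
2. ∠DGT = 56°  [△TDG]
3. ∠DYT = 56°  [same arc TD]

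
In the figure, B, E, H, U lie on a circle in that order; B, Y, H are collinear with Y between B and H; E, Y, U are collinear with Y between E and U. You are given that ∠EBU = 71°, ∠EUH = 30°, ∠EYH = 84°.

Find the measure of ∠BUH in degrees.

∠BUH = 85°

1. ∠EHU = 109°  [cyclic BEHU, opposite ∠B+∠H]
2. ∠EBH = 30°  [same arc EH]
3. ∠HEU = 41°  [△EHU]
4. ∠BHE = 55°  [△EYH]
5. ∠BEH = 95°  [△BEH]
6. ∠BUH = 85°  [cyclic BEHU, opposite ∠E+∠U]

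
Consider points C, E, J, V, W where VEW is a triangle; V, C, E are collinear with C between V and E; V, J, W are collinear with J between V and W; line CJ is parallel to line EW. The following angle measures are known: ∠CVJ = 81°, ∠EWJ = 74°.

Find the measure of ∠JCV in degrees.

∠JCV = 25°

1. ∠EVW = 81°  [C on VE, J on VW]
2. ∠EWV = 74°  [J on ray WV]
3. ∠VEW = 25°  [△VEW]
4. ∠JCV = 25°  [CJ∥EW, corresponding at C]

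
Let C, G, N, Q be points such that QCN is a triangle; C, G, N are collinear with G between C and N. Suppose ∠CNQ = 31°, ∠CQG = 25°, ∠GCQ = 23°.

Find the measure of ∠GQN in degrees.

∠GQN = 101°

1. ∠GNQ = 31°  [G on ray NC]
2. ∠CGQ = 132°  [△QCG]
3. ∠NGQ = 48°  [linear pair at G on CN]
4. ∠GQN = 101°  [△QGN]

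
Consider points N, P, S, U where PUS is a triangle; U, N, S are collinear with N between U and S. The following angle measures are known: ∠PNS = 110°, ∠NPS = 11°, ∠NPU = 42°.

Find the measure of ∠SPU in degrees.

∠SPU = 53°

1. ∠NSP = 59°  [△PNS]
2. ∠PNU = 70°  [linear pair at N on US]
3. ∠NUP = 68°  [△PUN]
4. ∠PSU = 59°  [N on ray SU]
5. ∠PUS = 68°  [N on ray US]
6. ∠SPU = 53°  [△PUS]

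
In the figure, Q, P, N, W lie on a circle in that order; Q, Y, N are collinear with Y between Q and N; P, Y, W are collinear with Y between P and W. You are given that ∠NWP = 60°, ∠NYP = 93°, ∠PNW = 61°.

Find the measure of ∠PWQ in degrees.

1. ∠NPW = 59°  [△PNW]
2. ∠QYW = 93°  [vertical angles at Y]
3. ∠NQW = 59°  [same arc NW]
4. ∠PWQ = 28°  [△QYW]

∠PWQ = 28°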